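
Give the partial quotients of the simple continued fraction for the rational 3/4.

[0; 1, 3]

Run the Euclidean algorithm on 3 and 4; the successive quotients are the partial quotients a_0, a_1, ... (each step inverts the fractional part left over by the previous one):
  3 = 0*4 + 3, so a_0 = 0.
  4 = 1*3 + 1, so a_1 = 1.
  3 = 3*1 + 0, so a_2 = 3.
The remainder reaches 0 after 3 divisions, so the expansion has 3 partial quotients, read off in order.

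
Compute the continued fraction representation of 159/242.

[0; 1, 1, 1, 10, 1, 6]

Run the Euclidean algorithm on 159 and 242; the successive quotients are the partial quotients a_0, a_1, ... (each step inverts the fractional part left over by the previous one):
  159 = 0*242 + 159, so a_0 = 0.
  242 = 1*159 + 83, so a_1 = 1.
  159 = 1*83 + 76, so a_2 = 1.
  83 = 1*76 + 7, so a_3 = 1.
  76 = 10*7 + 6, so a_4 = 10.
  7 = 1*6 + 1, so a_5 = 1.
  6 = 6*1 + 0, so a_6 = 6.
The remainder reaches 0 after 7 divisions, so the expansion has 7 partial quotients, read off in order.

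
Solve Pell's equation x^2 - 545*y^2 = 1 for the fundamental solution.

First expand sqrt(545) as a continued fraction. With x_i = (sqrt(545) + m_i)/d_i and (m_0, d_0) = (0, 1): a_0 = floor(sqrt(545)) = 23, since 23^2 = 529 <= 545 < 576 = 24^2.
Iterate m_{i+1} = d_i*a_i - m_i, d_{i+1} = (545 - m_{i+1}^2)/d_i, a_{i+1} = floor((a_0 + m_{i+1})/d_{i+1}):
  m_1 = 1*23 - 0 = 23, d_1 = (545 - 23^2)/1 = 16/1 = 16, a_1 = floor((23 + 23)/16) = 2.
  m_2 = 16*2 - 23 = 9, d_2 = (545 - 9^2)/16 = 464/16 = 29, a_2 = floor((23 + 9)/29) = 1.
  m_3 = 29*1 - 9 = 20, d_3 = (545 - 20^2)/29 = 145/29 = 5, a_3 = floor((23 + 20)/5) = 8.
  m_4 = 5*8 - 20 = 20, d_4 = (545 - 20^2)/5 = 145/5 = 29, a_4 = floor((23 + 20)/29) = 1.
  m_5 = 29*1 - 20 = 9, d_5 = (545 - 9^2)/29 = 464/29 = 16, a_5 = floor((23 + 9)/16) = 2.
  m_6 = 16*2 - 9 = 23, d_6 = (545 - 23^2)/16 = 16/16 = 1, a_6 = floor((23 + 23)/1) = 46.
  m_7 = 1*46 - 23 = 23, d_7 = (545 - 23^2)/1 = 16/1 = 16: (m_7, d_7) = (m_1, d_1) = (23, 16), so from here the quotients repeat a_1, ..., a_6; the period length is 6.
So sqrt(545) = [23; (2, 1, 8, 1, 2, 46)] with period length k = 6.
k is even, so the fundamental solution of x^2 - 545y^2 = 1 is (p_{k-1}, q_{k-1}) = (p_5, q_5); compute convergents through index 5.
Convergents (p_i = a_i*p_{i-1} + p_{i-2}, q_i = a_i*q_{i-1} + q_{i-2} with p_{-2}=0, p_{-1}=1, q_{-2}=1, q_{-1}=0):
  i=0: a_0=23, p_0 = 23*1 + 0 = 23, q_0 = 23*0 + 1 = 1.
  i=1: a_1=2, p_1 = 2*23 + 1 = 47, q_1 = 2*1 + 0 = 2.
  i=2: a_2=1, p_2 = 1*47 + 23 = 70, q_2 = 1*2 + 1 = 3.
  i=3: a_3=8, p_3 = 8*70 + 47 = 607, q_3 = 8*3 + 2 = 26.
  i=4: a_4=1, p_4 = 1*607 + 70 = 677, q_4 = 1*26 + 3 = 29.
  i=5: a_5=2, p_5 = 2*677 + 607 = 1961, q_5 = 2*29 + 26 = 84.
Check: 1961^2 - 545*84^2 = 3845521 - 3845520 = 1, so (x, y) = (1961, 84) solves the equation, and by the theorem it is the least positive solution.

(x, y) = (1961, 84)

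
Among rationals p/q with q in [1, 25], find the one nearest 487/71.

48/7

Expand x = 487/71 as a continued fraction with the Euclidean algorithm:
  487 = 6*71 + 61, so a_0 = 6.
  71 = 1*61 + 10, so a_1 = 1.
  61 = 6*10 + 1, so a_2 = 6.
  10 = 10*1 + 0, so a_3 = 10.
so x = [6; 1, 6, 10].
Convergents (p_i = a_i*p_{i-1} + p_{i-2}, q_i = a_i*q_{i-1} + q_{i-2} with p_{-2}=0, p_{-1}=1, q_{-2}=1, q_{-1}=0), until the denominator exceeds 25:
  i=0: a_0=6, p_0 = 6*1 + 0 = 6, q_0 = 6*0 + 1 = 1.
  i=1: a_1=1, p_1 = 1*6 + 1 = 7, q_1 = 1*1 + 0 = 1.
  i=2: a_2=6, p_2 = 6*7 + 6 = 48, q_2 = 6*1 + 1 = 7.
  i=3: a_3=10, p_3 = 10*48 + 7 = 487, q_3 = 10*7 + 1 = 71.
q_3 = 71 > 25, so the last convergent with denominator <= 25 is p_2/q_2 = 48/7.
The closest fraction with denominator <= 25 is either p_2/q_2 or the intermediate fraction (k*p_2 + p_1)/(k*q_2 + q_1) with the largest k >= 1 whose denominator stays <= 25; these approach x as k grows, and every other convergent or intermediate fraction in range is farther away.
Largest k: floor((25 - q_1)/q_2) = floor((25 - 1)/7) = 3.
That gives (3*48 + 7)/(3*7 + 1) = 151/22.
Compare the errors: |x - 48/7| = |487*7 - 48*71|/(71*7) = 1/497, and |x - 151/22| = |487*22 - 151*71|/(71*22) = 7/1562.
Cross-multiplying, 1*1562 = 1562 < 3479 = 7*497, so 1/497 is smaller: the convergent 48/7 is closer to x than 151/22.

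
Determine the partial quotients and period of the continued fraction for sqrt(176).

[13; (3, 1, 3, 26)]

Write x_i = (sqrt(176) + m_i)/d_i with (m_0, d_0) = (0, 1). a_0 = floor(sqrt(176)) = 13, since 13^2 = 169 <= 176 < 196 = 14^2.
Iterate m_{i+1} = d_i*a_i - m_i, d_{i+1} = (176 - m_{i+1}^2)/d_i, a_{i+1} = floor((a_0 + m_{i+1})/d_{i+1}):
  m_1 = 1*13 - 0 = 13, d_1 = (176 - 13^2)/1 = 7/1 = 7, a_1 = floor((13 + 13)/7) = 3.
  m_2 = 7*3 - 13 = 8, d_2 = (176 - 8^2)/7 = 112/7 = 16, a_2 = floor((13 + 8)/16) = 1.
  m_3 = 16*1 - 8 = 8, d_3 = (176 - 8^2)/16 = 112/16 = 7, a_3 = floor((13 + 8)/7) = 3.
  m_4 = 7*3 - 8 = 13, d_4 = (176 - 13^2)/7 = 7/7 = 1, a_4 = floor((13 + 13)/1) = 26.
  m_5 = 1*26 - 13 = 13, d_5 = (176 - 13^2)/1 = 7/1 = 7: (m_5, d_5) = (m_1, d_1) = (13, 7), so from here the quotients repeat a_1, ..., a_4; the period length is 4.
Hence the expansion of sqrt(176) is a_0 = 13 followed by the repeating block 3, 1, 3, 26 (period 4).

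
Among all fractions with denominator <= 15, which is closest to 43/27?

8/5

Expand x = 43/27 as a continued fraction with the Euclidean algorithm:
  43 = 1*27 + 16, so a_0 = 1.
  27 = 1*16 + 11, so a_1 = 1.
  16 = 1*11 + 5, so a_2 = 1.
  11 = 2*5 + 1, so a_3 = 2.
  5 = 5*1 + 0, so a_4 = 5.
so x = [1; 1, 1, 2, 5].
Convergents (p_i = a_i*p_{i-1} + p_{i-2}, q_i = a_i*q_{i-1} + q_{i-2} with p_{-2}=0, p_{-1}=1, q_{-2}=1, q_{-1}=0), until the denominator exceeds 15:
  i=0: a_0=1, p_0 = 1*1 + 0 = 1, q_0 = 1*0 + 1 = 1.
  i=1: a_1=1, p_1 = 1*1 + 1 = 2, q_1 = 1*1 + 0 = 1.
  i=2: a_2=1, p_2 = 1*2 + 1 = 3, q_2 = 1*1 + 1 = 2.
  i=3: a_3=2, p_3 = 2*3 + 2 = 8, q_3 = 2*2 + 1 = 5.
  i=4: a_4=5, p_4 = 5*8 + 3 = 43, q_4 = 5*5 + 2 = 27.
q_4 = 27 > 15, so the last convergent with denominator <= 15 is p_3/q_3 = 8/5.
The closest fraction with denominator <= 15 is either p_3/q_3 or the intermediate fraction (k*p_3 + p_2)/(k*q_3 + q_2) with the largest k >= 1 whose denominator stays <= 15; these approach x as k grows, and every other convergent or intermediate fraction in range is farther away.
Largest k: floor((15 - q_2)/q_3) = floor((15 - 2)/5) = 2.
That gives (2*8 + 3)/(2*5 + 2) = 19/12.
Compare the errors: |x - 8/5| = |43*5 - 8*27|/(27*5) = 1/135, and |x - 19/12| = |43*12 - 19*27|/(27*12) = 3/324.
Cross-multiplying, 1*324 = 324 < 405 = 3*135, so 1/135 is smaller: the convergent 8/5 is closer to x than 19/12.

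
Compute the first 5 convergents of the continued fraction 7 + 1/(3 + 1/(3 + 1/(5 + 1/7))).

7/1, 22/3, 73/10, 387/53, 2782/381

Using the convergent recurrence p_i = a_i*p_{i-1} + p_{i-2}, q_i = a_i*q_{i-1} + q_{i-2} with p_{-2}=0, p_{-1}=1, q_{-2}=1, q_{-1}=0:
  i=0: a_0=7, p_0 = 7*1 + 0 = 7, q_0 = 7*0 + 1 = 1.
  i=1: a_1=3, p_1 = 3*7 + 1 = 22, q_1 = 3*1 + 0 = 3.
  i=2: a_2=3, p_2 = 3*22 + 7 = 73, q_2 = 3*3 + 1 = 10.
  i=3: a_3=5, p_3 = 5*73 + 22 = 387, q_3 = 5*10 + 3 = 53.
  i=4: a_4=7, p_4 = 7*387 + 73 = 2782, q_4 = 7*53 + 10 = 381.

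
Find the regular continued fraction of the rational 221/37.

Run the Euclidean algorithm on 221 and 37; the successive quotients are the partial quotients a_0, a_1, ... (each step inverts the fractional part left over by the previous one):
  221 = 5*37 + 36, so a_0 = 5.
  37 = 1*36 + 1, so a_1 = 1.
  36 = 36*1 + 0, so a_2 = 36.
The remainder reaches 0 after 3 divisions, so the expansion has 3 partial quotients, read off in order.

[5; 1, 36]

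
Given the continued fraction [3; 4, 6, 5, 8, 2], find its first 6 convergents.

3/1, 13/4, 81/25, 418/129, 3425/1057, 7268/2243

Using the convergent recurrence p_i = a_i*p_{i-1} + p_{i-2}, q_i = a_i*q_{i-1} + q_{i-2} with p_{-2}=0, p_{-1}=1, q_{-2}=1, q_{-1}=0:
  i=0: a_0=3, p_0 = 3*1 + 0 = 3, q_0 = 3*0 + 1 = 1.
  i=1: a_1=4, p_1 = 4*3 + 1 = 13, q_1 = 4*1 + 0 = 4.
  i=2: a_2=6, p_2 = 6*13 + 3 = 81, q_2 = 6*4 + 1 = 25.
  i=3: a_3=5, p_3 = 5*81 + 13 = 418, q_3 = 5*25 + 4 = 129.
  i=4: a_4=8, p_4 = 8*418 + 81 = 3425, q_4 = 8*129 + 25 = 1057.
  i=5: a_5=2, p_5 = 2*3425 + 418 = 7268, q_5 = 2*1057 + 129 = 2243.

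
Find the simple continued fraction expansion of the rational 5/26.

[0; 5, 5]

Run the Euclidean algorithm on 5 and 26; the successive quotients are the partial quotients a_0, a_1, ... (each step inverts the fractional part left over by the previous one):
  5 = 0*26 + 5, so a_0 = 0.
  26 = 5*5 + 1, so a_1 = 5.
  5 = 5*1 + 0, so a_2 = 5.
The remainder reaches 0 after 3 divisions, so the expansion has 3 partial quotients, read off in order.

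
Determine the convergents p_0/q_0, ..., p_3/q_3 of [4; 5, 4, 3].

4/1, 21/5, 88/21, 285/68

Using the convergent recurrence p_i = a_i*p_{i-1} + p_{i-2}, q_i = a_i*q_{i-1} + q_{i-2} with p_{-2}=0, p_{-1}=1, q_{-2}=1, q_{-1}=0:
  i=0: a_0=4, p_0 = 4*1 + 0 = 4, q_0 = 4*0 + 1 = 1.
  i=1: a_1=5, p_1 = 5*4 + 1 = 21, q_1 = 5*1 + 0 = 5.
  i=2: a_2=4, p_2 = 4*21 + 4 = 88, q_2 = 4*5 + 1 = 21.
  i=3: a_3=3, p_3 = 3*88 + 21 = 285, q_3 = 3*21 + 5 = 68.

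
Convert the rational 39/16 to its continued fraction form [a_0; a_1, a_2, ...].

[2; 2, 3, 2]

Run the Euclidean algorithm on 39 and 16; the successive quotients are the partial quotients a_0, a_1, ... (each step inverts the fractional part left over by the previous one):
  39 = 2*16 + 7, so a_0 = 2.
  16 = 2*7 + 2, so a_1 = 2.
  7 = 3*2 + 1, so a_2 = 3.
  2 = 2*1 + 0, so a_3 = 2.
The remainder reaches 0 after 4 divisions, so the expansion has 4 partial quotients, read off in order.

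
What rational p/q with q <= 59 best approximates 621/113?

324/59

Expand x = 621/113 as a continued fraction with the Euclidean algorithm:
  621 = 5*113 + 56, so a_0 = 5.
  113 = 2*56 + 1, so a_1 = 2.
  56 = 56*1 + 0, so a_2 = 56.
so x = [5; 2, 56].
Convergents (p_i = a_i*p_{i-1} + p_{i-2}, q_i = a_i*q_{i-1} + q_{i-2} with p_{-2}=0, p_{-1}=1, q_{-2}=1, q_{-1}=0), until the denominator exceeds 59:
  i=0: a_0=5, p_0 = 5*1 + 0 = 5, q_0 = 5*0 + 1 = 1.
  i=1: a_1=2, p_1 = 2*5 + 1 = 11, q_1 = 2*1 + 0 = 2.
  i=2: a_2=56, p_2 = 56*11 + 5 = 621, q_2 = 56*2 + 1 = 113.
q_2 = 113 > 59, so the last convergent with denominator <= 59 is p_1/q_1 = 11/2.
The closest fraction with denominator <= 59 is either p_1/q_1 or the intermediate fraction (k*p_1 + p_0)/(k*q_1 + q_0) with the largest k >= 1 whose denominator stays <= 59; these approach x as k grows, and every other convergent or intermediate fraction in range is farther away.
Largest k: floor((59 - q_0)/q_1) = floor((59 - 1)/2) = 29.
That gives (29*11 + 5)/(29*2 + 1) = 324/59.
Compare the errors: |x - 11/2| = |621*2 - 11*113|/(113*2) = 1/226, and |x - 324/59| = |621*59 - 324*113|/(113*59) = 27/6667.
Cross-multiplying, 27*226 = 6102 < 6667 = 1*6667, so 27/6667 is smaller: the intermediate fraction 324/59 is closer to x than 11/2.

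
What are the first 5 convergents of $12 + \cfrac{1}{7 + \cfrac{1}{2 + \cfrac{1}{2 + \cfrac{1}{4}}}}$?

Using the convergent recurrence p_i = a_i*p_{i-1} + p_{i-2}, q_i = a_i*q_{i-1} + q_{i-2} with p_{-2}=0, p_{-1}=1, q_{-2}=1, q_{-1}=0:
  i=0: a_0=12, p_0 = 12*1 + 0 = 12, q_0 = 12*0 + 1 = 1.
  i=1: a_1=7, p_1 = 7*12 + 1 = 85, q_1 = 7*1 + 0 = 7.
  i=2: a_2=2, p_2 = 2*85 + 12 = 182, q_2 = 2*7 + 1 = 15.
  i=3: a_3=2, p_3 = 2*182 + 85 = 449, q_3 = 2*15 + 7 = 37.
  i=4: a_4=4, p_4 = 4*449 + 182 = 1978, q_4 = 4*37 + 15 = 163.

12/1, 85/7, 182/15, 449/37, 1978/163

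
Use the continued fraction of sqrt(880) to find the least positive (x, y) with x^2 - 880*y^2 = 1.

First expand sqrt(880) as a continued fraction. With x_i = (sqrt(880) + m_i)/d_i and (m_0, d_0) = (0, 1): a_0 = floor(sqrt(880)) = 29, since 29^2 = 841 <= 880 < 900 = 30^2.
Iterate m_{i+1} = d_i*a_i - m_i, d_{i+1} = (880 - m_{i+1}^2)/d_i, a_{i+1} = floor((a_0 + m_{i+1})/d_{i+1}):
  m_1 = 1*29 - 0 = 29, d_1 = (880 - 29^2)/1 = 39/1 = 39, a_1 = floor((29 + 29)/39) = 1.
  m_2 = 39*1 - 29 = 10, d_2 = (880 - 10^2)/39 = 780/39 = 20, a_2 = floor((29 + 10)/20) = 1.
  m_3 = 20*1 - 10 = 10, d_3 = (880 - 10^2)/20 = 780/20 = 39, a_3 = floor((29 + 10)/39) = 1.
  m_4 = 39*1 - 10 = 29, d_4 = (880 - 29^2)/39 = 39/39 = 1, a_4 = floor((29 + 29)/1) = 58.
  m_5 = 1*58 - 29 = 29, d_5 = (880 - 29^2)/1 = 39/1 = 39: (m_5, d_5) = (m_1, d_1) = (29, 39), so from here the quotients repeat a_1, ..., a_4; the period length is 4.
So sqrt(880) = [29; (1, 1, 1, 58)] with period length k = 4.
k is even, so the fundamental solution of x^2 - 880y^2 = 1 is (p_{k-1}, q_{k-1}) = (p_3, q_3); compute convergents through index 3.
Convergents (p_i = a_i*p_{i-1} + p_{i-2}, q_i = a_i*q_{i-1} + q_{i-2} with p_{-2}=0, p_{-1}=1, q_{-2}=1, q_{-1}=0):
  i=0: a_0=29, p_0 = 29*1 + 0 = 29, q_0 = 29*0 + 1 = 1.
  i=1: a_1=1, p_1 = 1*29 + 1 = 30, q_1 = 1*1 + 0 = 1.
  i=2: a_2=1, p_2 = 1*30 + 29 = 59, q_2 = 1*1 + 1 = 2.
  i=3: a_3=1, p_3 = 1*59 + 30 = 89, q_3 = 1*2 + 1 = 3.
Check: 89^2 - 880*3^2 = 7921 - 7920 = 1, so (x, y) = (89, 3) solves the equation, and by the theorem it is the least positive solution.

(x, y) = (89, 3)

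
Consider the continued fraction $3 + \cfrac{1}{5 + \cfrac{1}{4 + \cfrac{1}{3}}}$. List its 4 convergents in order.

3/1, 16/5, 67/21, 217/68

Using the convergent recurrence p_i = a_i*p_{i-1} + p_{i-2}, q_i = a_i*q_{i-1} + q_{i-2} with p_{-2}=0, p_{-1}=1, q_{-2}=1, q_{-1}=0:
  i=0: a_0=3, p_0 = 3*1 + 0 = 3, q_0 = 3*0 + 1 = 1.
  i=1: a_1=5, p_1 = 5*3 + 1 = 16, q_1 = 5*1 + 0 = 5.
  i=2: a_2=4, p_2 = 4*16 + 3 = 67, q_2 = 4*5 + 1 = 21.
  i=3: a_3=3, p_3 = 3*67 + 16 = 217, q_3 = 3*21 + 5 = 68.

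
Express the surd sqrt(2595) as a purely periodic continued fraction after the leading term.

Write x_i = (sqrt(2595) + m_i)/d_i with (m_0, d_0) = (0, 1). a_0 = floor(sqrt(2595)) = 50, since 50^2 = 2500 <= 2595 < 2601 = 51^2.
Iterate m_{i+1} = d_i*a_i - m_i, d_{i+1} = (2595 - m_{i+1}^2)/d_i, a_{i+1} = floor((a_0 + m_{i+1})/d_{i+1}):
  m_1 = 1*50 - 0 = 50, d_1 = (2595 - 50^2)/1 = 95/1 = 95, a_1 = floor((50 + 50)/95) = 1.
  m_2 = 95*1 - 50 = 45, d_2 = (2595 - 45^2)/95 = 570/95 = 6, a_2 = floor((50 + 45)/6) = 15.
  m_3 = 6*15 - 45 = 45, d_3 = (2595 - 45^2)/6 = 570/6 = 95, a_3 = floor((50 + 45)/95) = 1.
  m_4 = 95*1 - 45 = 50, d_4 = (2595 - 50^2)/95 = 95/95 = 1, a_4 = floor((50 + 50)/1) = 100.
  m_5 = 1*100 - 50 = 50, d_5 = (2595 - 50^2)/1 = 95/1 = 95: (m_5, d_5) = (m_1, d_1) = (50, 95), so from here the quotients repeat a_1, ..., a_4; the period length is 4.
Hence the expansion of sqrt(2595) is a_0 = 50 followed by the repeating block 1, 15, 1, 100 (period 4).

[50; (1, 15, 1, 100)]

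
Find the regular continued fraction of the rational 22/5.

[4; 2, 2]

Run the Euclidean algorithm on 22 and 5; the successive quotients are the partial quotients a_0, a_1, ... (each step inverts the fractional part left over by the previous one):
  22 = 4*5 + 2, so a_0 = 4.
  5 = 2*2 + 1, so a_1 = 2.
  2 = 2*1 + 0, so a_2 = 2.
The remainder reaches 0 after 3 divisions, so the expansion has 3 partial quotients, read off in order.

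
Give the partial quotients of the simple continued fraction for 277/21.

[13; 5, 4]

Run the Euclidean algorithm on 277 and 21; the successive quotients are the partial quotients a_0, a_1, ... (each step inverts the fractional part left over by the previous one):
  277 = 13*21 + 4, so a_0 = 13.
  21 = 5*4 + 1, so a_1 = 5.
  4 = 4*1 + 0, so a_2 = 4.
The remainder reaches 0 after 3 divisions, so the expansion has 3 partial quotients, read off in order.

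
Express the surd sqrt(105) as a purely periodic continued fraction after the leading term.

[10; (4, 20)]

Write x_i = (sqrt(105) + m_i)/d_i with (m_0, d_0) = (0, 1). a_0 = floor(sqrt(105)) = 10, since 10^2 = 100 <= 105 < 121 = 11^2.
Iterate m_{i+1} = d_i*a_i - m_i, d_{i+1} = (105 - m_{i+1}^2)/d_i, a_{i+1} = floor((a_0 + m_{i+1})/d_{i+1}):
  m_1 = 1*10 - 0 = 10, d_1 = (105 - 10^2)/1 = 5/1 = 5, a_1 = floor((10 + 10)/5) = 4.
  m_2 = 5*4 - 10 = 10, d_2 = (105 - 10^2)/5 = 5/5 = 1, a_2 = floor((10 + 10)/1) = 20.
  m_3 = 1*20 - 10 = 10, d_3 = (105 - 10^2)/1 = 5/1 = 5: (m_3, d_3) = (m_1, d_1) = (10, 5), so from here the quotients repeat a_1, a_2; the period length is 2.
Hence the expansion of sqrt(105) is a_0 = 10 followed by the repeating block 4, 20 (period 2).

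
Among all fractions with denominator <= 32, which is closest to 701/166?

38/9

Expand x = 701/166 as a continued fraction with the Euclidean algorithm:
  701 = 4*166 + 37, so a_0 = 4.
  166 = 4*37 + 18, so a_1 = 4.
  37 = 2*18 + 1, so a_2 = 2.
  18 = 18*1 + 0, so a_3 = 18.
so x = [4; 4, 2, 18].
Convergents (p_i = a_i*p_{i-1} + p_{i-2}, q_i = a_i*q_{i-1} + q_{i-2} with p_{-2}=0, p_{-1}=1, q_{-2}=1, q_{-1}=0), until the denominator exceeds 32:
  i=0: a_0=4, p_0 = 4*1 + 0 = 4, q_0 = 4*0 + 1 = 1.
  i=1: a_1=4, p_1 = 4*4 + 1 = 17, q_1 = 4*1 + 0 = 4.
  i=2: a_2=2, p_2 = 2*17 + 4 = 38, q_2 = 2*4 + 1 = 9.
  i=3: a_3=18, p_3 = 18*38 + 17 = 701, q_3 = 18*9 + 4 = 166.
q_3 = 166 > 32, so the last convergent with denominator <= 32 is p_2/q_2 = 38/9.
The closest fraction with denominator <= 32 is either p_2/q_2 or the intermediate fraction (k*p_2 + p_1)/(k*q_2 + q_1) with the largest k >= 1 whose denominator stays <= 32; these approach x as k grows, and every other convergent or intermediate fraction in range is farther away.
Largest k: floor((32 - q_1)/q_2) = floor((32 - 4)/9) = 3.
That gives (3*38 + 17)/(3*9 + 4) = 131/31.
Compare the errors: |x - 38/9| = |701*9 - 38*166|/(166*9) = 1/1494, and |x - 131/31| = |701*31 - 131*166|/(166*31) = 15/5146.
Cross-multiplying, 1*5146 = 5146 < 22410 = 15*1494, so 1/1494 is smaller: the convergent 38/9 is closer to x than 131/31.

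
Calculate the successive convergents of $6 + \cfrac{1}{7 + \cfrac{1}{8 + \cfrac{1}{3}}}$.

6/1, 43/7, 350/57, 1093/178

Using the convergent recurrence p_i = a_i*p_{i-1} + p_{i-2}, q_i = a_i*q_{i-1} + q_{i-2} with p_{-2}=0, p_{-1}=1, q_{-2}=1, q_{-1}=0:
  i=0: a_0=6, p_0 = 6*1 + 0 = 6, q_0 = 6*0 + 1 = 1.
  i=1: a_1=7, p_1 = 7*6 + 1 = 43, q_1 = 7*1 + 0 = 7.
  i=2: a_2=8, p_2 = 8*43 + 6 = 350, q_2 = 8*7 + 1 = 57.
  i=3: a_3=3, p_3 = 3*350 + 43 = 1093, q_3 = 3*57 + 7 = 178.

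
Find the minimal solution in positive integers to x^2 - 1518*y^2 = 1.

(x, y) = (1013, 26)

First expand sqrt(1518) as a continued fraction. With x_i = (sqrt(1518) + m_i)/d_i and (m_0, d_0) = (0, 1): a_0 = floor(sqrt(1518)) = 38, since 38^2 = 1444 <= 1518 < 1521 = 39^2.
Iterate m_{i+1} = d_i*a_i - m_i, d_{i+1} = (1518 - m_{i+1}^2)/d_i, a_{i+1} = floor((a_0 + m_{i+1})/d_{i+1}):
  m_1 = 1*38 - 0 = 38, d_1 = (1518 - 38^2)/1 = 74/1 = 74, a_1 = floor((38 + 38)/74) = 1.
  m_2 = 74*1 - 38 = 36, d_2 = (1518 - 36^2)/74 = 222/74 = 3, a_2 = floor((38 + 36)/3) = 24.
  m_3 = 3*24 - 36 = 36, d_3 = (1518 - 36^2)/3 = 222/3 = 74, a_3 = floor((38 + 36)/74) = 1.
  m_4 = 74*1 - 36 = 38, d_4 = (1518 - 38^2)/74 = 74/74 = 1, a_4 = floor((38 + 38)/1) = 76.
  m_5 = 1*76 - 38 = 38, d_5 = (1518 - 38^2)/1 = 74/1 = 74: (m_5, d_5) = (m_1, d_1) = (38, 74), so from here the quotients repeat a_1, ..., a_4; the period length is 4.
So sqrt(1518) = [38; (1, 24, 1, 76)] with period length k = 4.
k is even, so the fundamental solution of x^2 - 1518y^2 = 1 is (p_{k-1}, q_{k-1}) = (p_3, q_3); compute convergents through index 3.
Convergents (p_i = a_i*p_{i-1} + p_{i-2}, q_i = a_i*q_{i-1} + q_{i-2} with p_{-2}=0, p_{-1}=1, q_{-2}=1, q_{-1}=0):
  i=0: a_0=38, p_0 = 38*1 + 0 = 38, q_0 = 38*0 + 1 = 1.
  i=1: a_1=1, p_1 = 1*38 + 1 = 39, q_1 = 1*1 + 0 = 1.
  i=2: a_2=24, p_2 = 24*39 + 38 = 974, q_2 = 24*1 + 1 = 25.
  i=3: a_3=1, p_3 = 1*974 + 39 = 1013, q_3 = 1*25 + 1 = 26.
Check: 1013^2 - 1518*26^2 = 1026169 - 1026168 = 1, so (x, y) = (1013, 26) solves the equation, and by the theorem it is the least positive solution.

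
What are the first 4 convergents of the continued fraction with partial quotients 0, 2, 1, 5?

Using the convergent recurrence p_i = a_i*p_{i-1} + p_{i-2}, q_i = a_i*q_{i-1} + q_{i-2} with p_{-2}=0, p_{-1}=1, q_{-2}=1, q_{-1}=0:
  i=0: a_0=0, p_0 = 0*1 + 0 = 0, q_0 = 0*0 + 1 = 1.
  i=1: a_1=2, p_1 = 2*0 + 1 = 1, q_1 = 2*1 + 0 = 2.
  i=2: a_2=1, p_2 = 1*1 + 0 = 1, q_2 = 1*2 + 1 = 3.
  i=3: a_3=5, p_3 = 5*1 + 1 = 6, q_3 = 5*3 + 2 = 17.

0/1, 1/2, 1/3, 6/17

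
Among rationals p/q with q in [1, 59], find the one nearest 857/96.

Expand x = 857/96 as a continued fraction with the Euclidean algorithm:
  857 = 8*96 + 89, so a_0 = 8.
  96 = 1*89 + 7, so a_1 = 1.
  89 = 12*7 + 5, so a_2 = 12.
  7 = 1*5 + 2, so a_3 = 1.
  5 = 2*2 + 1, so a_4 = 2.
  2 = 2*1 + 0, so a_5 = 2.
so x = [8; 1, 12, 1, 2, 2].
Convergents (p_i = a_i*p_{i-1} + p_{i-2}, q_i = a_i*q_{i-1} + q_{i-2} with p_{-2}=0, p_{-1}=1, q_{-2}=1, q_{-1}=0), until the denominator exceeds 59:
  i=0: a_0=8, p_0 = 8*1 + 0 = 8, q_0 = 8*0 + 1 = 1.
  i=1: a_1=1, p_1 = 1*8 + 1 = 9, q_1 = 1*1 + 0 = 1.
  i=2: a_2=12, p_2 = 12*9 + 8 = 116, q_2 = 12*1 + 1 = 13.
  i=3: a_3=1, p_3 = 1*116 + 9 = 125, q_3 = 1*13 + 1 = 14.
  i=4: a_4=2, p_4 = 2*125 + 116 = 366, q_4 = 2*14 + 13 = 41.
  i=5: a_5=2, p_5 = 2*366 + 125 = 857, q_5 = 2*41 + 14 = 96.
q_5 = 96 > 59, so the last convergent with denominator <= 59 is p_4/q_4 = 366/41.
The closest fraction with denominator <= 59 is either p_4/q_4 or the intermediate fraction (k*p_4 + p_3)/(k*q_4 + q_3) with the largest k >= 1 whose denominator stays <= 59; these approach x as k grows, and every other convergent or intermediate fraction in range is farther away.
Largest k: floor((59 - q_3)/q_4) = floor((59 - 14)/41) = 1.
That gives (1*366 + 125)/(1*41 + 14) = 491/55.
Compare the errors: |x - 366/41| = |857*41 - 366*96|/(96*41) = 1/3936, and |x - 491/55| = |857*55 - 491*96|/(96*55) = 1/5280.
Cross-multiplying, 1*3936 = 3936 < 5280 = 1*5280, so 1/5280 is smaller: the intermediate fraction 491/55 is closer to x than 366/41.

491/55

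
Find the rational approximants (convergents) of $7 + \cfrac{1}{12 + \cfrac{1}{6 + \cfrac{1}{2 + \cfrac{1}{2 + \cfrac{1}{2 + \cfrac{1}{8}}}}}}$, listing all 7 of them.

Using the convergent recurrence p_i = a_i*p_{i-1} + p_{i-2}, q_i = a_i*q_{i-1} + q_{i-2} with p_{-2}=0, p_{-1}=1, q_{-2}=1, q_{-1}=0:
  i=0: a_0=7, p_0 = 7*1 + 0 = 7, q_0 = 7*0 + 1 = 1.
  i=1: a_1=12, p_1 = 12*7 + 1 = 85, q_1 = 12*1 + 0 = 12.
  i=2: a_2=6, p_2 = 6*85 + 7 = 517, q_2 = 6*12 + 1 = 73.
  i=3: a_3=2, p_3 = 2*517 + 85 = 1119, q_3 = 2*73 + 12 = 158.
  i=4: a_4=2, p_4 = 2*1119 + 517 = 2755, q_4 = 2*158 + 73 = 389.
  i=5: a_5=2, p_5 = 2*2755 + 1119 = 6629, q_5 = 2*389 + 158 = 936.
  i=6: a_6=8, p_6 = 8*6629 + 2755 = 55787, q_6 = 8*936 + 389 = 7877.

7/1, 85/12, 517/73, 1119/158, 2755/389, 6629/936, 55787/7877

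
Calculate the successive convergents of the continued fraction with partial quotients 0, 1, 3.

0/1, 1/1, 3/4

Using the convergent recurrence p_i = a_i*p_{i-1} + p_{i-2}, q_i = a_i*q_{i-1} + q_{i-2} with p_{-2}=0, p_{-1}=1, q_{-2}=1, q_{-1}=0:
  i=0: a_0=0, p_0 = 0*1 + 0 = 0, q_0 = 0*0 + 1 = 1.
  i=1: a_1=1, p_1 = 1*0 + 1 = 1, q_1 = 1*1 + 0 = 1.
  i=2: a_2=3, p_2 = 3*1 + 0 = 3, q_2 = 3*1 + 1 = 4.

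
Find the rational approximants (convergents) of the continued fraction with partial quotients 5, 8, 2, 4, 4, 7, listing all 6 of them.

5/1, 41/8, 87/17, 389/76, 1643/321, 11890/2323

Using the convergent recurrence p_i = a_i*p_{i-1} + p_{i-2}, q_i = a_i*q_{i-1} + q_{i-2} with p_{-2}=0, p_{-1}=1, q_{-2}=1, q_{-1}=0:
  i=0: a_0=5, p_0 = 5*1 + 0 = 5, q_0 = 5*0 + 1 = 1.
  i=1: a_1=8, p_1 = 8*5 + 1 = 41, q_1 = 8*1 + 0 = 8.
  i=2: a_2=2, p_2 = 2*41 + 5 = 87, q_2 = 2*8 + 1 = 17.
  i=3: a_3=4, p_3 = 4*87 + 41 = 389, q_3 = 4*17 + 8 = 76.
  i=4: a_4=4, p_4 = 4*389 + 87 = 1643, q_4 = 4*76 + 17 = 321.
  i=5: a_5=7, p_5 = 7*1643 + 389 = 11890, q_5 = 7*321 + 76 = 2323.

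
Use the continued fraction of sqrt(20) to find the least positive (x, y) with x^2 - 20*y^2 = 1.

First expand sqrt(20) as a continued fraction. With x_i = (sqrt(20) + m_i)/d_i and (m_0, d_0) = (0, 1): a_0 = floor(sqrt(20)) = 4, since 4^2 = 16 <= 20 < 25 = 5^2.
Iterate m_{i+1} = d_i*a_i - m_i, d_{i+1} = (20 - m_{i+1}^2)/d_i, a_{i+1} = floor((a_0 + m_{i+1})/d_{i+1}):
  m_1 = 1*4 - 0 = 4, d_1 = (20 - 4^2)/1 = 4/1 = 4, a_1 = floor((4 + 4)/4) = 2.
  m_2 = 4*2 - 4 = 4, d_2 = (20 - 4^2)/4 = 4/4 = 1, a_2 = floor((4 + 4)/1) = 8.
  m_3 = 1*8 - 4 = 4, d_3 = (20 - 4^2)/1 = 4/1 = 4: (m_3, d_3) = (m_1, d_1) = (4, 4), so from here the quotients repeat a_1, a_2; the period length is 2.
So sqrt(20) = [4; (2, 8)] with period length k = 2.
k is even, so the fundamental solution of x^2 - 20y^2 = 1 is (p_{k-1}, q_{k-1}) = (p_1, q_1); compute convergents through index 1.
Convergents (p_i = a_i*p_{i-1} + p_{i-2}, q_i = a_i*q_{i-1} + q_{i-2} with p_{-2}=0, p_{-1}=1, q_{-2}=1, q_{-1}=0):
  i=0: a_0=4, p_0 = 4*1 + 0 = 4, q_0 = 4*0 + 1 = 1.
  i=1: a_1=2, p_1 = 2*4 + 1 = 9, q_1 = 2*1 + 0 = 2.
Check: 9^2 - 20*2^2 = 81 - 80 = 1, so (x, y) = (9, 2) solves the equation, and by the theorem it is the least positive solution.

(x, y) = (9, 2)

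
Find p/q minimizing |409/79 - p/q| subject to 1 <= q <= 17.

88/17

Expand x = 409/79 as a continued fraction with the Euclidean algorithm:
  409 = 5*79 + 14, so a_0 = 5.
  79 = 5*14 + 9, so a_1 = 5.
  14 = 1*9 + 5, so a_2 = 1.
  9 = 1*5 + 4, so a_3 = 1.
  5 = 1*4 + 1, so a_4 = 1.
  4 = 4*1 + 0, so a_5 = 4.
so x = [5; 5, 1, 1, 1, 4].
Convergents (p_i = a_i*p_{i-1} + p_{i-2}, q_i = a_i*q_{i-1} + q_{i-2} with p_{-2}=0, p_{-1}=1, q_{-2}=1, q_{-1}=0), until the denominator exceeds 17:
  i=0: a_0=5, p_0 = 5*1 + 0 = 5, q_0 = 5*0 + 1 = 1.
  i=1: a_1=5, p_1 = 5*5 + 1 = 26, q_1 = 5*1 + 0 = 5.
  i=2: a_2=1, p_2 = 1*26 + 5 = 31, q_2 = 1*5 + 1 = 6.
  i=3: a_3=1, p_3 = 1*31 + 26 = 57, q_3 = 1*6 + 5 = 11.
  i=4: a_4=1, p_4 = 1*57 + 31 = 88, q_4 = 1*11 + 6 = 17.
  i=5: a_5=4, p_5 = 4*88 + 57 = 409, q_5 = 4*17 + 11 = 79.
q_5 = 79 > 17, so the last convergent with denominator <= 17 is p_4/q_4 = 88/17.
The closest fraction with denominator <= 17 is either p_4/q_4 or the intermediate fraction (k*p_4 + p_3)/(k*q_4 + q_3) with the largest k >= 1 whose denominator stays <= 17; these approach x as k grows, and every other convergent or intermediate fraction in range is farther away.
Largest k: floor((17 - q_3)/q_4) = floor((17 - 11)/17) = 0.
Since k = 0, no intermediate fraction beyond p_4/q_4 has denominator <= 17, so the convergent 88/17 is the closest (its error is |409*17 - 88*79|/(79*17) = 1/1343).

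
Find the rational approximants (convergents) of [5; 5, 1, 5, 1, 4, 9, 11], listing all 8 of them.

Using the convergent recurrence p_i = a_i*p_{i-1} + p_{i-2}, q_i = a_i*q_{i-1} + q_{i-2} with p_{-2}=0, p_{-1}=1, q_{-2}=1, q_{-1}=0:
  i=0: a_0=5, p_0 = 5*1 + 0 = 5, q_0 = 5*0 + 1 = 1.
  i=1: a_1=5, p_1 = 5*5 + 1 = 26, q_1 = 5*1 + 0 = 5.
  i=2: a_2=1, p_2 = 1*26 + 5 = 31, q_2 = 1*5 + 1 = 6.
  i=3: a_3=5, p_3 = 5*31 + 26 = 181, q_3 = 5*6 + 5 = 35.
  i=4: a_4=1, p_4 = 1*181 + 31 = 212, q_4 = 1*35 + 6 = 41.
  i=5: a_5=4, p_5 = 4*212 + 181 = 1029, q_5 = 4*41 + 35 = 199.
  i=6: a_6=9, p_6 = 9*1029 + 212 = 9473, q_6 = 9*199 + 41 = 1832.
  i=7: a_7=11, p_7 = 11*9473 + 1029 = 105232, q_7 = 11*1832 + 199 = 20351.

5/1, 26/5, 31/6, 181/35, 212/41, 1029/199, 9473/1832, 105232/20351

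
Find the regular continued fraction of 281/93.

Run the Euclidean algorithm on 281 and 93; the successive quotients are the partial quotients a_0, a_1, ... (each step inverts the fractional part left over by the previous one):
  281 = 3*93 + 2, so a_0 = 3.
  93 = 46*2 + 1, so a_1 = 46.
  2 = 2*1 + 0, so a_2 = 2.
The remainder reaches 0 after 3 divisions, so the expansion has 3 partial quotients, read off in order.

[3; 46, 2]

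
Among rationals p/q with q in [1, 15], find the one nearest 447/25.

143/8

Expand x = 447/25 as a continued fraction with the Euclidean algorithm:
  447 = 17*25 + 22, so a_0 = 17.
  25 = 1*22 + 3, so a_1 = 1.
  22 = 7*3 + 1, so a_2 = 7.
  3 = 3*1 + 0, so a_3 = 3.
so x = [17; 1, 7, 3].
Convergents (p_i = a_i*p_{i-1} + p_{i-2}, q_i = a_i*q_{i-1} + q_{i-2} with p_{-2}=0, p_{-1}=1, q_{-2}=1, q_{-1}=0), until the denominator exceeds 15:
  i=0: a_0=17, p_0 = 17*1 + 0 = 17, q_0 = 17*0 + 1 = 1.
  i=1: a_1=1, p_1 = 1*17 + 1 = 18, q_1 = 1*1 + 0 = 1.
  i=2: a_2=7, p_2 = 7*18 + 17 = 143, q_2 = 7*1 + 1 = 8.
  i=3: a_3=3, p_3 = 3*143 + 18 = 447, q_3 = 3*8 + 1 = 25.
q_3 = 25 > 15, so the last convergent with denominator <= 15 is p_2/q_2 = 143/8.
The closest fraction with denominator <= 15 is either p_2/q_2 or the intermediate fraction (k*p_2 + p_1)/(k*q_2 + q_1) with the largest k >= 1 whose denominator stays <= 15; these approach x as k grows, and every other convergent or intermediate fraction in range is farther away.
Largest k: floor((15 - q_1)/q_2) = floor((15 - 1)/8) = 1.
That gives (1*143 + 18)/(1*8 + 1) = 161/9.
Compare the errors: |x - 143/8| = |447*8 - 143*25|/(25*8) = 1/200, and |x - 161/9| = |447*9 - 161*25|/(25*9) = 2/225.
Cross-multiplying, 1*225 = 225 < 400 = 2*200, so 1/200 is smaller: the convergent 143/8 is closer to x than 161/9.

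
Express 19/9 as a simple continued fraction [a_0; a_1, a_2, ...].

Run the Euclidean algorithm on 19 and 9; the successive quotients are the partial quotients a_0, a_1, ... (each step inverts the fractional part left over by the previous one):
  19 = 2*9 + 1, so a_0 = 2.
  9 = 9*1 + 0, so a_1 = 9.
The remainder reaches 0 after 2 divisions, so the expansion has 2 partial quotients, read off in order.

[2; 9]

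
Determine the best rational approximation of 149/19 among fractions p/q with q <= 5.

39/5

Expand x = 149/19 as a continued fraction with the Euclidean algorithm:
  149 = 7*19 + 16, so a_0 = 7.
  19 = 1*16 + 3, so a_1 = 1.
  16 = 5*3 + 1, so a_2 = 5.
  3 = 3*1 + 0, so a_3 = 3.
so x = [7; 1, 5, 3].
Convergents (p_i = a_i*p_{i-1} + p_{i-2}, q_i = a_i*q_{i-1} + q_{i-2} with p_{-2}=0, p_{-1}=1, q_{-2}=1, q_{-1}=0), until the denominator exceeds 5:
  i=0: a_0=7, p_0 = 7*1 + 0 = 7, q_0 = 7*0 + 1 = 1.
  i=1: a_1=1, p_1 = 1*7 + 1 = 8, q_1 = 1*1 + 0 = 1.
  i=2: a_2=5, p_2 = 5*8 + 7 = 47, q_2 = 5*1 + 1 = 6.
q_2 = 6 > 5, so the last convergent with denominator <= 5 is p_1/q_1 = 8/1.
The closest fraction with denominator <= 5 is either p_1/q_1 or the intermediate fraction (k*p_1 + p_0)/(k*q_1 + q_0) with the largest k >= 1 whose denominator stays <= 5; these approach x as k grows, and every other convergent or intermediate fraction in range is farther away.
Largest k: floor((5 - q_0)/q_1) = floor((5 - 1)/1) = 4.
That gives (4*8 + 7)/(4*1 + 1) = 39/5.
Compare the errors: |x - 8/1| = |149*1 - 8*19|/(19*1) = 3/19, and |x - 39/5| = |149*5 - 39*19|/(19*5) = 4/95.
Cross-multiplying, 4*19 = 76 < 285 = 3*95, so 4/95 is smaller: the intermediate fraction 39/5 is closer to x than 8/1.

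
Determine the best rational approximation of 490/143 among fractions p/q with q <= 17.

Expand x = 490/143 as a continued fraction with the Euclidean algorithm:
  490 = 3*143 + 61, so a_0 = 3.
  143 = 2*61 + 21, so a_1 = 2.
  61 = 2*21 + 19, so a_2 = 2.
  21 = 1*19 + 2, so a_3 = 1.
  19 = 9*2 + 1, so a_4 = 9.
  2 = 2*1 + 0, so a_5 = 2.
so x = [3; 2, 2, 1, 9, 2].
Convergents (p_i = a_i*p_{i-1} + p_{i-2}, q_i = a_i*q_{i-1} + q_{i-2} with p_{-2}=0, p_{-1}=1, q_{-2}=1, q_{-1}=0), until the denominator exceeds 17:
  i=0: a_0=3, p_0 = 3*1 + 0 = 3, q_0 = 3*0 + 1 = 1.
  i=1: a_1=2, p_1 = 2*3 + 1 = 7, q_1 = 2*1 + 0 = 2.
  i=2: a_2=2, p_2 = 2*7 + 3 = 17, q_2 = 2*2 + 1 = 5.
  i=3: a_3=1, p_3 = 1*17 + 7 = 24, q_3 = 1*5 + 2 = 7.
  i=4: a_4=9, p_4 = 9*24 + 17 = 233, q_4 = 9*7 + 5 = 68.
q_4 = 68 > 17, so the last convergent with denominator <= 17 is p_3/q_3 = 24/7.
The closest fraction with denominator <= 17 is either p_3/q_3 or the intermediate fraction (k*p_3 + p_2)/(k*q_3 + q_2) with the largest k >= 1 whose denominator stays <= 17; these approach x as k grows, and every other convergent or intermediate fraction in range is farther away.
Largest k: floor((17 - q_2)/q_3) = floor((17 - 5)/7) = 1.
That gives (1*24 + 17)/(1*7 + 5) = 41/12.
Compare the errors: |x - 24/7| = |490*7 - 24*143|/(143*7) = 2/1001, and |x - 41/12| = |490*12 - 41*143|/(143*12) = 17/1716.
Cross-multiplying, 2*1716 = 3432 < 17017 = 17*1001, so 2/1001 is smaller: the convergent 24/7 is closer to x than 41/12.

24/7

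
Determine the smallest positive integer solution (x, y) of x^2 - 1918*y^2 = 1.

(x, y) = (416753, 9516)

First expand sqrt(1918) as a continued fraction. With x_i = (sqrt(1918) + m_i)/d_i and (m_0, d_0) = (0, 1): a_0 = floor(sqrt(1918)) = 43, since 43^2 = 1849 <= 1918 < 1936 = 44^2.
Iterate m_{i+1} = d_i*a_i - m_i, d_{i+1} = (1918 - m_{i+1}^2)/d_i, a_{i+1} = floor((a_0 + m_{i+1})/d_{i+1}):
  m_1 = 1*43 - 0 = 43, d_1 = (1918 - 43^2)/1 = 69/1 = 69, a_1 = floor((43 + 43)/69) = 1.
  m_2 = 69*1 - 43 = 26, d_2 = (1918 - 26^2)/69 = 1242/69 = 18, a_2 = floor((43 + 26)/18) = 3.
  m_3 = 18*3 - 26 = 28, d_3 = (1918 - 28^2)/18 = 1134/18 = 63, a_3 = floor((43 + 28)/63) = 1.
  m_4 = 63*1 - 28 = 35, d_4 = (1918 - 35^2)/63 = 693/63 = 11, a_4 = floor((43 + 35)/11) = 7.
  m_5 = 11*7 - 35 = 42, d_5 = (1918 - 42^2)/11 = 154/11 = 14, a_5 = floor((43 + 42)/14) = 6.
  m_6 = 14*6 - 42 = 42, d_6 = (1918 - 42^2)/14 = 154/14 = 11, a_6 = floor((43 + 42)/11) = 7.
  m_7 = 11*7 - 42 = 35, d_7 = (1918 - 35^2)/11 = 693/11 = 63, a_7 = floor((43 + 35)/63) = 1.
  m_8 = 63*1 - 35 = 28, d_8 = (1918 - 28^2)/63 = 1134/63 = 18, a_8 = floor((43 + 28)/18) = 3.
  m_9 = 18*3 - 28 = 26, d_9 = (1918 - 26^2)/18 = 1242/18 = 69, a_9 = floor((43 + 26)/69) = 1.
  m_10 = 69*1 - 26 = 43, d_10 = (1918 - 43^2)/69 = 69/69 = 1, a_10 = floor((43 + 43)/1) = 86.
  m_11 = 1*86 - 43 = 43, d_11 = (1918 - 43^2)/1 = 69/1 = 69: (m_11, d_11) = (m_1, d_1) = (43, 69), so from here the quotients repeat a_1, ..., a_10; the period length is 10.
So sqrt(1918) = [43; (1, 3, 1, 7, 6, 7, 1, 3, 1, 86)] with period length k = 10.
k is even, so the fundamental solution of x^2 - 1918y^2 = 1 is (p_{k-1}, q_{k-1}) = (p_9, q_9); compute convergents through index 9.
Convergents (p_i = a_i*p_{i-1} + p_{i-2}, q_i = a_i*q_{i-1} + q_{i-2} with p_{-2}=0, p_{-1}=1, q_{-2}=1, q_{-1}=0):
  i=0: a_0=43, p_0 = 43*1 + 0 = 43, q_0 = 43*0 + 1 = 1.
  i=1: a_1=1, p_1 = 1*43 + 1 = 44, q_1 = 1*1 + 0 = 1.
  i=2: a_2=3, p_2 = 3*44 + 43 = 175, q_2 = 3*1 + 1 = 4.
  i=3: a_3=1, p_3 = 1*175 + 44 = 219, q_3 = 1*4 + 1 = 5.
  i=4: a_4=7, p_4 = 7*219 + 175 = 1708, q_4 = 7*5 + 4 = 39.
  i=5: a_5=6, p_5 = 6*1708 + 219 = 10467, q_5 = 6*39 + 5 = 239.
  i=6: a_6=7, p_6 = 7*10467 + 1708 = 74977, q_6 = 7*239 + 39 = 1712.
  i=7: a_7=1, p_7 = 1*74977 + 10467 = 85444, q_7 = 1*1712 + 239 = 1951.
  i=8: a_8=3, p_8 = 3*85444 + 74977 = 331309, q_8 = 3*1951 + 1712 = 7565.
  i=9: a_9=1, p_9 = 1*331309 + 85444 = 416753, q_9 = 1*7565 + 1951 = 9516.
Check: 416753^2 - 1918*9516^2 = 173683063009 - 173683063008 = 1, so (x, y) = (416753, 9516) solves the equation, and by the theorem it is the least positive solution.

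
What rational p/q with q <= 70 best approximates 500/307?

57/35

Expand x = 500/307 as a continued fraction with the Euclidean algorithm:
  500 = 1*307 + 193, so a_0 = 1.
  307 = 1*193 + 114, so a_1 = 1.
  193 = 1*114 + 79, so a_2 = 1.
  114 = 1*79 + 35, so a_3 = 1.
  79 = 2*35 + 9, so a_4 = 2.
  35 = 3*9 + 8, so a_5 = 3.
  9 = 1*8 + 1, so a_6 = 1.
  8 = 8*1 + 0, so a_7 = 8.
so x = [1; 1, 1, 1, 2, 3, 1, 8].
Convergents (p_i = a_i*p_{i-1} + p_{i-2}, q_i = a_i*q_{i-1} + q_{i-2} with p_{-2}=0, p_{-1}=1, q_{-2}=1, q_{-1}=0), until the denominator exceeds 70:
  i=0: a_0=1, p_0 = 1*1 + 0 = 1, q_0 = 1*0 + 1 = 1.
  i=1: a_1=1, p_1 = 1*1 + 1 = 2, q_1 = 1*1 + 0 = 1.
  i=2: a_2=1, p_2 = 1*2 + 1 = 3, q_2 = 1*1 + 1 = 2.
  i=3: a_3=1, p_3 = 1*3 + 2 = 5, q_3 = 1*2 + 1 = 3.
  i=4: a_4=2, p_4 = 2*5 + 3 = 13, q_4 = 2*3 + 2 = 8.
  i=5: a_5=3, p_5 = 3*13 + 5 = 44, q_5 = 3*8 + 3 = 27.
  i=6: a_6=1, p_6 = 1*44 + 13 = 57, q_6 = 1*27 + 8 = 35.
  i=7: a_7=8, p_7 = 8*57 + 44 = 500, q_7 = 8*35 + 27 = 307.
q_7 = 307 > 70, so the last convergent with denominator <= 70 is p_6/q_6 = 57/35.
The closest fraction with denominator <= 70 is either p_6/q_6 or the intermediate fraction (k*p_6 + p_5)/(k*q_6 + q_5) with the largest k >= 1 whose denominator stays <= 70; these approach x as k grows, and every other convergent or intermediate fraction in range is farther away.
Largest k: floor((70 - q_5)/q_6) = floor((70 - 27)/35) = 1.
That gives (1*57 + 44)/(1*35 + 27) = 101/62.
Compare the errors: |x - 57/35| = |500*35 - 57*307|/(307*35) = 1/10745, and |x - 101/62| = |500*62 - 101*307|/(307*62) = 7/19034.
Cross-multiplying, 1*19034 = 19034 < 75215 = 7*10745, so 1/10745 is smaller: the convergent 57/35 is closer to x than 101/62.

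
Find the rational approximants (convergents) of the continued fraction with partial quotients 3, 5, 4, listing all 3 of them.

Using the convergent recurrence p_i = a_i*p_{i-1} + p_{i-2}, q_i = a_i*q_{i-1} + q_{i-2} with p_{-2}=0, p_{-1}=1, q_{-2}=1, q_{-1}=0:
  i=0: a_0=3, p_0 = 3*1 + 0 = 3, q_0 = 3*0 + 1 = 1.
  i=1: a_1=5, p_1 = 5*3 + 1 = 16, q_1 = 5*1 + 0 = 5.
  i=2: a_2=4, p_2 = 4*16 + 3 = 67, q_2 = 4*5 + 1 = 21.

3/1, 16/5, 67/21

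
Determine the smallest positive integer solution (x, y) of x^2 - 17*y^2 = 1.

(x, y) = (33, 8)

First expand sqrt(17) as a continued fraction. With x_i = (sqrt(17) + m_i)/d_i and (m_0, d_0) = (0, 1): a_0 = floor(sqrt(17)) = 4, since 4^2 = 16 <= 17 < 25 = 5^2.
Iterate m_{i+1} = d_i*a_i - m_i, d_{i+1} = (17 - m_{i+1}^2)/d_i, a_{i+1} = floor((a_0 + m_{i+1})/d_{i+1}):
  m_1 = 1*4 - 0 = 4, d_1 = (17 - 4^2)/1 = 1/1 = 1, a_1 = floor((4 + 4)/1) = 8.
  m_2 = 1*8 - 4 = 4, d_2 = (17 - 4^2)/1 = 1/1 = 1: (m_2, d_2) = (m_1, d_1) = (4, 1), so from here the quotient a_1 repeats; the period length is 1.
So sqrt(17) = [4; (8)] with period length k = 1.
k is odd, so (p_{k-1}, q_{k-1}) only solves x^2 - 17y^2 = -1 and the fundamental solution of x^2 - 17y^2 = 1 is (p_{2k-1}, q_{2k-1}) = (p_1, q_1); compute convergents through index 1, running through the period twice.
Convergents (p_i = a_i*p_{i-1} + p_{i-2}, q_i = a_i*q_{i-1} + q_{i-2} with p_{-2}=0, p_{-1}=1, q_{-2}=1, q_{-1}=0):
  i=0: a_0=4, p_0 = 4*1 + 0 = 4, q_0 = 4*0 + 1 = 1.
  i=1: a_1=8, p_1 = 8*4 + 1 = 33, q_1 = 8*1 + 0 = 8.
Indeed p_0^2 - 17*q_0^2 = 16 - 17 = -1, not +1.
Check: 33^2 - 17*8^2 = 1089 - 1088 = 1, so (x, y) = (33, 8) solves the equation, and by the theorem it is the least positive solution.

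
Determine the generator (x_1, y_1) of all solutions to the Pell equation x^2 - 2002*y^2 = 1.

(x, y) = (11325887, 253128)

First expand sqrt(2002) as a continued fraction. With x_i = (sqrt(2002) + m_i)/d_i and (m_0, d_0) = (0, 1): a_0 = floor(sqrt(2002)) = 44, since 44^2 = 1936 <= 2002 < 2025 = 45^2.
Iterate m_{i+1} = d_i*a_i - m_i, d_{i+1} = (2002 - m_{i+1}^2)/d_i, a_{i+1} = floor((a_0 + m_{i+1})/d_{i+1}):
  m_1 = 1*44 - 0 = 44, d_1 = (2002 - 44^2)/1 = 66/1 = 66, a_1 = floor((44 + 44)/66) = 1.
  m_2 = 66*1 - 44 = 22, d_2 = (2002 - 22^2)/66 = 1518/66 = 23, a_2 = floor((44 + 22)/23) = 2.
  m_3 = 23*2 - 22 = 24, d_3 = (2002 - 24^2)/23 = 1426/23 = 62, a_3 = floor((44 + 24)/62) = 1.
  m_4 = 62*1 - 24 = 38, d_4 = (2002 - 38^2)/62 = 558/62 = 9, a_4 = floor((44 + 38)/9) = 9.
  m_5 = 9*9 - 38 = 43, d_5 = (2002 - 43^2)/9 = 153/9 = 17, a_5 = floor((44 + 43)/17) = 5.
  m_6 = 17*5 - 43 = 42, d_6 = (2002 - 42^2)/17 = 238/17 = 14, a_6 = floor((44 + 42)/14) = 6.
  m_7 = 14*6 - 42 = 42, d_7 = (2002 - 42^2)/14 = 238/14 = 17, a_7 = floor((44 + 42)/17) = 5.
  m_8 = 17*5 - 42 = 43, d_8 = (2002 - 43^2)/17 = 153/17 = 9, a_8 = floor((44 + 43)/9) = 9.
  m_9 = 9*9 - 43 = 38, d_9 = (2002 - 38^2)/9 = 558/9 = 62, a_9 = floor((44 + 38)/62) = 1.
  m_10 = 62*1 - 38 = 24, d_10 = (2002 - 24^2)/62 = 1426/62 = 23, a_10 = floor((44 + 24)/23) = 2.
  m_11 = 23*2 - 24 = 22, d_11 = (2002 - 22^2)/23 = 1518/23 = 66, a_11 = floor((44 + 22)/66) = 1.
  m_12 = 66*1 - 22 = 44, d_12 = (2002 - 44^2)/66 = 66/66 = 1, a_12 = floor((44 + 44)/1) = 88.
  m_13 = 1*88 - 44 = 44, d_13 = (2002 - 44^2)/1 = 66/1 = 66: (m_13, d_13) = (m_1, d_1) = (44, 66), so from here the quotients repeat a_1, ..., a_12; the period length is 12.
So sqrt(2002) = [44; (1, 2, 1, 9, 5, 6, 5, 9, 1, 2, 1, 88)] with period length k = 12.
k is even, so the fundamental solution of x^2 - 2002y^2 = 1 is (p_{k-1}, q_{k-1}) = (p_11, q_11); compute convergents through index 11.
Convergents (p_i = a_i*p_{i-1} + p_{i-2}, q_i = a_i*q_{i-1} + q_{i-2} with p_{-2}=0, p_{-1}=1, q_{-2}=1, q_{-1}=0):
  i=0: a_0=44, p_0 = 44*1 + 0 = 44, q_0 = 44*0 + 1 = 1.
  i=1: a_1=1, p_1 = 1*44 + 1 = 45, q_1 = 1*1 + 0 = 1.
  i=2: a_2=2, p_2 = 2*45 + 44 = 134, q_2 = 2*1 + 1 = 3.
  i=3: a_3=1, p_3 = 1*134 + 45 = 179, q_3 = 1*3 + 1 = 4.
  i=4: a_4=9, p_4 = 9*179 + 134 = 1745, q_4 = 9*4 + 3 = 39.
  i=5: a_5=5, p_5 = 5*1745 + 179 = 8904, q_5 = 5*39 + 4 = 199.
  i=6: a_6=6, p_6 = 6*8904 + 1745 = 55169, q_6 = 6*199 + 39 = 1233.
  i=7: a_7=5, p_7 = 5*55169 + 8904 = 284749, q_7 = 5*1233 + 199 = 6364.
  i=8: a_8=9, p_8 = 9*284749 + 55169 = 2617910, q_8 = 9*6364 + 1233 = 58509.
  i=9: a_9=1, p_9 = 1*2617910 + 284749 = 2902659, q_9 = 1*58509 + 6364 = 64873.
  i=10: a_10=2, p_10 = 2*2902659 + 2617910 = 8423228, q_10 = 2*64873 + 58509 = 188255.
  i=11: a_11=1, p_11 = 1*8423228 + 2902659 = 11325887, q_11 = 1*188255 + 64873 = 253128.
Check: 11325887^2 - 2002*253128^2 = 128275716336769 - 128275716336768 = 1, so (x, y) = (11325887, 253128) solves the equation, and by the theorem it is the least positive solution.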